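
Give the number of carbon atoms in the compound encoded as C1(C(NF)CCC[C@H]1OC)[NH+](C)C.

9

The symbol for carbon appears 9 times in the SMILES.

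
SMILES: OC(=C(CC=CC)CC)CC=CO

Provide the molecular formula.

Heavy atoms from the SMILES: 11 C, 2 O.
Implicit hydrogens by atom environment:
  4 × C: 1 H each → 4
  3 × C: 2 H each → 6
  2 × C: 3 H each → 6
  2 × C: no H
  2 × O: 1 H each → 2
  Total hydrogens = 18.
Molecular formula: C11H18O2

C11H18O2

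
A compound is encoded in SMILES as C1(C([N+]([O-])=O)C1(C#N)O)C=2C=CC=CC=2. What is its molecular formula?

Heavy atoms from the SMILES: 10 C, 2 N, 3 O.
Implicit hydrogens by atom environment:
  5 × C (aromatic): 1 H each → 5
  2 × C: 1 H each → 2
  2 × C: no H
  1 × C (aromatic): no H
  1 × N: no H
  1 × N (charge +1): no H
  1 × O: 1 H
  1 × O: no H
  1 × O (charge -1): no H
  Total hydrogens = 8.
Molecular formula: C10H8N2O3

C10H8N2O3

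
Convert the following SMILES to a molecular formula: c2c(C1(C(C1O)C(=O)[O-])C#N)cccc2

C11H8NO3-

Heavy atoms from the SMILES: 11 C, 1 N, 3 O.
Implicit hydrogens by atom environment:
  5 × C (aromatic): 1 H each → 5
  3 × C: no H
  2 × C: 1 H each → 2
  1 × C (aromatic): no H
  1 × N: no H
  1 × O: 1 H
  1 × O: no H
  1 × O (charge -1): no H
  Total hydrogens = 8.
Net charge -1.
Molecular formula: C11H8NO3-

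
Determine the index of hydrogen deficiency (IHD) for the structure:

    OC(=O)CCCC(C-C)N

Molecular formula from the SMILES: C7H15NO2.
DoU = (2C + 2 + N − H − X)/2 = (2·7 + 2 + 1 − 15 − 0)/2 = 2/2 = 1.
(Structurally: 0 ring(s) + 1 π bond(s) = 1.)

1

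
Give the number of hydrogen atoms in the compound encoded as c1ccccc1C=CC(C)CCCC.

20

Hydrogens are implicit in SMILES; fill each atom to its normal valence:
  5 × C (aromatic): 1 H each → 5
  3 × C: 2 H each → 6
  3 × C: 1 H each → 3
  2 × C: 3 H each → 6
  1 × C (aromatic): no H
  Total hydrogens = 20.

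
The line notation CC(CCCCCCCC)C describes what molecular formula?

Heavy atoms from the SMILES: 11 C.
Implicit hydrogens by atom environment:
  7 × C: 2 H each → 14
  3 × C: 3 H each → 9
  1 × C: 1 H
  Total hydrogens = 24.
Molecular formula: C11H24

C11H24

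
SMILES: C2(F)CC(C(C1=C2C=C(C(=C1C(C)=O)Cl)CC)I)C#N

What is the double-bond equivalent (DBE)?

8

Molecular formula from the SMILES: C15H14ClFINO.
DoU = (2C + 2 + N − H − X)/2 = (2·15 + 2 + 1 − 14 − 3)/2 = 16/2 = 8.
(Structurally: 2 ring(s) + 6 π bond(s) = 8.)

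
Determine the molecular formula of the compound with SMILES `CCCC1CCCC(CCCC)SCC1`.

C14H28S

Heavy atoms from the SMILES: 14 C, 1 S.
Implicit hydrogens by atom environment:
  10 × C: 2 H each → 20
  2 × C: 3 H each → 6
  2 × C: 1 H each → 2
  1 × S: no H
  Total hydrogens = 28.
Molecular formula: C14H28S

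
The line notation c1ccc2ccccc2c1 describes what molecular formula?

C10H8

Heavy atoms from the SMILES: 10 C.
Implicit hydrogens by atom environment:
  8 × C (aromatic): 1 H each → 8
  2 × C (aromatic): no H
  Total hydrogens = 8.
Molecular formula: C10H8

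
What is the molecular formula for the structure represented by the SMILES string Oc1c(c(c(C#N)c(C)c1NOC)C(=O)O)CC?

Heavy atoms from the SMILES: 12 C, 2 N, 4 O.
Implicit hydrogens by atom environment:
  6 × C (aromatic): no H
  3 × C: 3 H each → 9
  2 × C: no H
  2 × O: 1 H each → 2
  2 × O: no H
  1 × C: 2 H
  1 × N: 1 H
  1 × N: no H
  Total hydrogens = 14.
Molecular formula: C12H14N2O4

C12H14N2O4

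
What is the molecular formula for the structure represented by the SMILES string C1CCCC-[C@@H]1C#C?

Heavy atoms from the SMILES: 8 C.
Implicit hydrogens by atom environment:
  5 × C: 2 H each → 10
  2 × C: 1 H each → 2
  1 × C: no H
  Total hydrogens = 12.
Molecular formula: C8H12

C8H12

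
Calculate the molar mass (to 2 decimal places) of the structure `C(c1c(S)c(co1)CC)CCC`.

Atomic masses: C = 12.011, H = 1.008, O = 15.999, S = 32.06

184.30

Molecular formula: C10H16OS.
M = 10×12.011 + 16×1.008 + 1×15.999 + 1×32.06 = 184.30 g/mol.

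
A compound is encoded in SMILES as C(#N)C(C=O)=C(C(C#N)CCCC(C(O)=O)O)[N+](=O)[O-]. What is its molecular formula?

Heavy atoms from the SMILES: 11 C, 3 N, 6 O.
Implicit hydrogens by atom environment:
  5 × C: no H
  3 × C: 2 H each → 6
  3 × C: 1 H each → 3
  3 × O: no H
  2 × N: no H
  2 × O: 1 H each → 2
  1 × N (charge +1): no H
  1 × O (charge -1): no H
  Total hydrogens = 11.
Molecular formula: C11H11N3O6

C11H11N3O6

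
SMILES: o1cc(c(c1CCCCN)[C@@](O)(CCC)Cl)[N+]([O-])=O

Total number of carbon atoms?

12

The symbol for carbon appears 12 times in the SMILES. Lowercase c denotes aromatic carbon and counts toward C.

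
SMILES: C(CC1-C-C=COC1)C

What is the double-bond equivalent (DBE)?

2

Molecular formula from the SMILES: C8H14O.
DoU = (2C + 2 + N − H − X)/2 = (2·8 + 2 + 0 − 14 − 0)/2 = 4/2 = 2.
(Structurally: 1 ring(s) + 1 π bond(s) = 2.)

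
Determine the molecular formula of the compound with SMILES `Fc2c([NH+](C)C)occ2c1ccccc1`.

Heavy atoms from the SMILES: 12 C, 1 F, 1 N, 1 O.
Implicit hydrogens by atom environment:
  6 × C (aromatic): 1 H each → 6
  4 × C (aromatic): no H
  2 × C: 3 H each → 6
  1 × F: no H
  1 × N (charge +1): 1 H
  1 × O (aromatic): no H
  Total hydrogens = 13.
Net charge +1.
Molecular formula: C12H13FNO+

C12H13FNO+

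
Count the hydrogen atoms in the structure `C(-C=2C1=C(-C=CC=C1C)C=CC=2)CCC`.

Hydrogens are implicit in SMILES; fill each atom to its normal valence:
  6 × C (aromatic): 1 H each → 6
  4 × C (aromatic): no H
  3 × C: 2 H each → 6
  2 × C: 3 H each → 6
  Total hydrogens = 18.

18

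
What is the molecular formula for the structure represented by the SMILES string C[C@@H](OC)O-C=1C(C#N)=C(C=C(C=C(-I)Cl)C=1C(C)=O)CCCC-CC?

Heavy atoms from the SMILES: 20 C, 1 Cl, 1 I, 1 N, 3 O.
Implicit hydrogens by atom environment:
  5 × C: 2 H each → 10
  5 × C (aromatic): no H
  4 × C: 3 H each → 12
  3 × C: no H
  3 × O: no H
  2 × C: 1 H each → 2
  1 × C (aromatic): 1 H
  1 × Cl: no H
  1 × I: no H
  1 × N: no H
  Total hydrogens = 25.
Molecular formula: C20H25ClINO3

C20H25ClINO3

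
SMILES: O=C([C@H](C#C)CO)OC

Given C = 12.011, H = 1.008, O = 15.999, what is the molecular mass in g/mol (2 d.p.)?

Molecular formula: C6H8O3.
M = 6×12.011 + 8×1.008 + 3×15.999 = 128.13 g/mol.

128.13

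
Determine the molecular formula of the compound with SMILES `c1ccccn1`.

C5H5N

Heavy atoms from the SMILES: 5 C, 1 N.
Implicit hydrogens by atom environment:
  5 × C (aromatic): 1 H each → 5
  1 × N (aromatic): no H
  Total hydrogens = 5.
Molecular formula: C5H5N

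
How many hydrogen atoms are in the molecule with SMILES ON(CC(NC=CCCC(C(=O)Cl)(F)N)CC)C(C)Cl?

Hydrogens are implicit in SMILES; fill each atom to its normal valence:
  4 × C: 2 H each → 8
  4 × C: 1 H each → 4
  2 × C: 3 H each → 6
  2 × C: no H
  2 × Cl: no H
  1 × F: no H
  1 × N: 2 H
  1 × N: 1 H
  1 × N: no H
  1 × O: 1 H
  1 × O: no H
  Total hydrogens = 22.

22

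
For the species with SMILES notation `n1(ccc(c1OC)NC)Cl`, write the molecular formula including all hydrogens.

C6H9ClN2O

Heavy atoms from the SMILES: 6 C, 1 Cl, 2 N, 1 O.
Implicit hydrogens by atom environment:
  2 × C: 3 H each → 6
  2 × C (aromatic): 1 H each → 2
  2 × C (aromatic): no H
  1 × Cl: no H
  1 × N: 1 H
  1 × N (aromatic): no H
  1 × O: no H
  Total hydrogens = 9.
Molecular formula: C6H9ClN2O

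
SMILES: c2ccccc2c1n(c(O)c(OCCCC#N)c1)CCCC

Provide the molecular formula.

Heavy atoms from the SMILES: 18 C, 2 N, 2 O.
Implicit hydrogens by atom environment:
  6 × C: 2 H each → 12
  6 × C (aromatic): 1 H each → 6
  4 × C (aromatic): no H
  1 × C: 3 H
  1 × C: no H
  1 × N (aromatic): no H
  1 × N: no H
  1 × O: 1 H
  1 × O: no H
  Total hydrogens = 22.
Molecular formula: C18H22N2O2

C18H22N2O2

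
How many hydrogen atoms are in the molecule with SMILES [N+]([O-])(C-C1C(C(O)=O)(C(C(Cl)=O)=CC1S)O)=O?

8

Hydrogens are implicit in SMILES; fill each atom to its normal valence:
  4 × C: no H
  3 × C: 1 H each → 3
  3 × O: no H
  2 × O: 1 H each → 2
  1 × C: 2 H
  1 × Cl: no H
  1 × N (charge +1): no H
  1 × O (charge -1): no H
  1 × S: 1 H
  Total hydrogens = 8.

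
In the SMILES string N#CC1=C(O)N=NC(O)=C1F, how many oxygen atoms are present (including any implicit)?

2

The symbol for oxygen appears 2 times in the SMILES.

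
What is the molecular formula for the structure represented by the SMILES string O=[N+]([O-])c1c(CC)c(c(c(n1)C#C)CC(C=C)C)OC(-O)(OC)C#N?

Heavy atoms from the SMILES: 17 C, 3 N, 5 O.
Implicit hydrogens by atom environment:
  5 × C (aromatic): no H
  3 × C: 3 H each → 9
  3 × C: 2 H each → 6
  3 × C: 1 H each → 3
  3 × C: no H
  3 × O: no H
  1 × N (aromatic): no H
  1 × N (charge +1): no H
  1 × N: no H
  1 × O: 1 H
  1 × O (charge -1): no H
  Total hydrogens = 19.
Molecular formula: C17H19N3O5

C17H19N3O5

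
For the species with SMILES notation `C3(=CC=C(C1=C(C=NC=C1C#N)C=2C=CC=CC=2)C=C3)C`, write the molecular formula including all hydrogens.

C19H14N2

Heavy atoms from the SMILES: 19 C, 2 N.
Implicit hydrogens by atom environment:
  11 × C (aromatic): 1 H each → 11
  6 × C (aromatic): no H
  1 × C: 3 H
  1 × C: no H
  1 × N (aromatic): no H
  1 × N: no H
  Total hydrogens = 14.
Molecular formula: C19H14N2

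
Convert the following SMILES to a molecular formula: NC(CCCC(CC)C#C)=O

C9H15NO

Heavy atoms from the SMILES: 9 C, 1 N, 1 O.
Implicit hydrogens by atom environment:
  4 × C: 2 H each → 8
  2 × C: 1 H each → 2
  2 × C: no H
  1 × C: 3 H
  1 × N: 2 H
  1 × O: no H
  Total hydrogens = 15.
Molecular formula: C9H15NO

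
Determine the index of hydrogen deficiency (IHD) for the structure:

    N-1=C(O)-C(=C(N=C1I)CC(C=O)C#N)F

Molecular formula from the SMILES: C8H5FIN3O2.
DoU = (2C + 2 + N − H − X)/2 = (2·8 + 2 + 3 − 5 − 2)/2 = 14/2 = 7.
(Structurally: 1 ring(s) + 6 π bond(s) = 7.)

7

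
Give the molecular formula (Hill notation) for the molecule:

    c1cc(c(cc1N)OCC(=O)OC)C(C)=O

Heavy atoms from the SMILES: 11 C, 1 N, 4 O.
Implicit hydrogens by atom environment:
  4 × O: no H
  3 × C (aromatic): 1 H each → 3
  3 × C (aromatic): no H
  2 × C: 3 H each → 6
  2 × C: no H
  1 × C: 2 H
  1 × N: 2 H
  Total hydrogens = 13.
Molecular formula: C11H13NO4

C11H13NO4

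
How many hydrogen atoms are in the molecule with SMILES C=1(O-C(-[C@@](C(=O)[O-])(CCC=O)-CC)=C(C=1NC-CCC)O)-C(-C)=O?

Hydrogens are implicit in SMILES; fill each atom to its normal valence:
  6 × C: 2 H each → 12
  4 × C (aromatic): no H
  3 × C: 3 H each → 9
  3 × C: no H
  3 × O: no H
  1 × C: 1 H
  1 × N: 1 H
  1 × O: 1 H
  1 × O (aromatic): no H
  1 × O (charge -1): no H
  Total hydrogens = 24.

24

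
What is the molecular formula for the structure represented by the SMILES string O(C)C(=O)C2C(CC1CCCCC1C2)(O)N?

Heavy atoms from the SMILES: 12 C, 1 N, 3 O.
Implicit hydrogens by atom environment:
  6 × C: 2 H each → 12
  3 × C: 1 H each → 3
  2 × C: no H
  2 × O: no H
  1 × C: 3 H
  1 × N: 2 H
  1 × O: 1 H
  Total hydrogens = 21.
Molecular formula: C12H21NO3

C12H21NO3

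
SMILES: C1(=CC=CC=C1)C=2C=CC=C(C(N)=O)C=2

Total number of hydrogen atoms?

Hydrogens are implicit in SMILES; fill each atom to its normal valence:
  9 × C (aromatic): 1 H each → 9
  3 × C (aromatic): no H
  1 × C: no H
  1 × N: 2 H
  1 × O: no H
  Total hydrogens = 11.

11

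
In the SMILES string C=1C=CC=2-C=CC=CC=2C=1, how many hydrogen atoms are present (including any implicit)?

8

Hydrogens are implicit in SMILES; fill each atom to its normal valence:
  8 × C (aromatic): 1 H each → 8
  2 × C (aromatic): no H
  Total hydrogens = 8.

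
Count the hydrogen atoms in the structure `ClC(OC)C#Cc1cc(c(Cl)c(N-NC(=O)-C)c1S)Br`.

Hydrogens are implicit in SMILES; fill each atom to its normal valence:
  5 × C (aromatic): no H
  3 × C: no H
  2 × C: 3 H each → 6
  2 × Cl: no H
  2 × N: 1 H each → 2
  2 × O: no H
  1 × Br: no H
  1 × C (aromatic): 1 H
  1 × C: 1 H
  1 × S: 1 H
  Total hydrogens = 11.

11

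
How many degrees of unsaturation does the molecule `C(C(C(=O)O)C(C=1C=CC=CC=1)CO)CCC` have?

Molecular formula from the SMILES: C14H20O3.
DoU = (2C + 2 + N − H − X)/2 = (2·14 + 2 + 0 − 20 − 0)/2 = 10/2 = 5.
(Structurally: 1 ring(s) + 4 π bond(s) = 5.)

5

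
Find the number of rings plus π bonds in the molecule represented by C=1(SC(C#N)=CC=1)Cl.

5

Molecular formula from the SMILES: C5H2ClNS.
DoU = (2C + 2 + N − H − X)/2 = (2·5 + 2 + 1 − 2 − 1)/2 = 10/2 = 5.
(Structurally: 1 ring(s) + 4 π bond(s) = 5.)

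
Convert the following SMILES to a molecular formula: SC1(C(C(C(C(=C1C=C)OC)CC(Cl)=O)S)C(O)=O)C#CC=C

Heavy atoms from the SMILES: 16 C, 1 Cl, 4 O, 2 S.
Implicit hydrogens by atom environment:
  7 × C: no H
  5 × C: 1 H each → 5
  3 × C: 2 H each → 6
  3 × O: no H
  2 × S: 1 H each → 2
  1 × C: 3 H
  1 × Cl: no H
  1 × O: 1 H
  Total hydrogens = 17.
Molecular formula: C16H17ClO4S2

C16H17ClO4S2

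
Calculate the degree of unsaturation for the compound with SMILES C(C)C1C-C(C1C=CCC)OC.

Molecular formula from the SMILES: C11H20O.
DoU = (2C + 2 + N − H − X)/2 = (2·11 + 2 + 0 − 20 − 0)/2 = 4/2 = 2.
(Structurally: 1 ring(s) + 1 π bond(s) = 2.)

2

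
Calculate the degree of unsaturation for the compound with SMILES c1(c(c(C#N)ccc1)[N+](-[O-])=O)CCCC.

Molecular formula from the SMILES: C11H12N2O2.
DoU = (2C + 2 + N − H − X)/2 = (2·11 + 2 + 2 − 12 − 0)/2 = 14/2 = 7.
(Structurally: 1 ring(s) + 6 π bond(s) = 7.)

7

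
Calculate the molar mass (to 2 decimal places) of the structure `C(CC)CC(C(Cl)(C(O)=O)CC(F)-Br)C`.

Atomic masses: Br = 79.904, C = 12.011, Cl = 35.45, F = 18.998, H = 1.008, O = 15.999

Molecular formula: C10H17BrClFO2.
M = 1×79.904 + 10×12.011 + 1×35.45 + 1×18.998 + 17×1.008 + 2×15.999 = 303.60 g/mol.

303.60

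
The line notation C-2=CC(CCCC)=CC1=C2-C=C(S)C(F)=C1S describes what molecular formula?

C14H15FS2

Heavy atoms from the SMILES: 14 C, 1 F, 2 S.
Implicit hydrogens by atom environment:
  6 × C (aromatic): no H
  4 × C (aromatic): 1 H each → 4
  3 × C: 2 H each → 6
  2 × S: 1 H each → 2
  1 × C: 3 H
  1 × F: no H
  Total hydrogens = 15.
Molecular formula: C14H15FS2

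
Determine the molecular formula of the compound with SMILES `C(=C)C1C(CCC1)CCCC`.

Heavy atoms from the SMILES: 11 C.
Implicit hydrogens by atom environment:
  7 × C: 2 H each → 14
  3 × C: 1 H each → 3
  1 × C: 3 H
  Total hydrogens = 20.
Molecular formula: C11H20

C11H20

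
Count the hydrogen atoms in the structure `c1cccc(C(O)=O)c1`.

Hydrogens are implicit in SMILES; fill each atom to its normal valence:
  5 × C (aromatic): 1 H each → 5
  1 × C (aromatic): no H
  1 × C: no H
  1 × O: 1 H
  1 × O: no H
  Total hydrogens = 6.

6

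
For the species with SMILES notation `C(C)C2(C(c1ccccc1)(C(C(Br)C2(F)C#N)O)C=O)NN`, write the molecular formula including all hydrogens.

Heavy atoms from the SMILES: 1 Br, 15 C, 1 F, 3 N, 2 O.
Implicit hydrogens by atom environment:
  5 × C (aromatic): 1 H each → 5
  4 × C: no H
  3 × C: 1 H each → 3
  1 × Br: no H
  1 × C: 3 H
  1 × C: 2 H
  1 × C (aromatic): no H
  1 × F: no H
  1 × N: 2 H
  1 × N: 1 H
  1 × N: no H
  1 × O: 1 H
  1 × O: no H
  Total hydrogens = 17.
Molecular formula: C15H17BrFN3O2

C15H17BrFN3O2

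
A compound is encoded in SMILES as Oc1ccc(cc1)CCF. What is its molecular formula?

C8H9FO

Heavy atoms from the SMILES: 8 C, 1 F, 1 O.
Implicit hydrogens by atom environment:
  4 × C (aromatic): 1 H each → 4
  2 × C: 2 H each → 4
  2 × C (aromatic): no H
  1 × F: no H
  1 × O: 1 H
  Total hydrogens = 9.
Molecular formula: C8H9FO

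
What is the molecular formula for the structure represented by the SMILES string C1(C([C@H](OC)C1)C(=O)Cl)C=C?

C8H11ClO2

Heavy atoms from the SMILES: 8 C, 1 Cl, 2 O.
Implicit hydrogens by atom environment:
  4 × C: 1 H each → 4
  2 × C: 2 H each → 4
  2 × O: no H
  1 × C: 3 H
  1 × C: no H
  1 × Cl: no H
  Total hydrogens = 11.
Molecular formula: C8H11ClO2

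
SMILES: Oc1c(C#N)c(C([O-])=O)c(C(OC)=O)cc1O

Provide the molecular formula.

Heavy atoms from the SMILES: 10 C, 1 N, 6 O.
Implicit hydrogens by atom environment:
  5 × C (aromatic): no H
  3 × C: no H
  3 × O: no H
  2 × O: 1 H each → 2
  1 × C: 3 H
  1 × C (aromatic): 1 H
  1 × N: no H
  1 × O (charge -1): no H
  Total hydrogens = 6.
Net charge -1.
Molecular formula: C10H6NO6-

C10H6NO6-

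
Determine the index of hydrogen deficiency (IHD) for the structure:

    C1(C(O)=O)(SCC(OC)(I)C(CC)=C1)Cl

Molecular formula from the SMILES: C9H12ClIO3S.
DoU = (2C + 2 + N − H − X)/2 = (2·9 + 2 + 0 − 12 − 2)/2 = 6/2 = 3.
(Structurally: 1 ring(s) + 2 π bond(s) = 3.)

3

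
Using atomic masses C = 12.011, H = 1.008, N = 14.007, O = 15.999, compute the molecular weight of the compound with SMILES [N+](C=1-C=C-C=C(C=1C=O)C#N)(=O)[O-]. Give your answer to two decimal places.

176.13

Molecular formula: C8H4N2O3.
M = 8×12.011 + 4×1.008 + 2×14.007 + 3×15.999 = 176.13 g/mol.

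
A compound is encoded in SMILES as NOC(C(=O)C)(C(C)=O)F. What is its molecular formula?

Heavy atoms from the SMILES: 5 C, 1 F, 1 N, 3 O.
Implicit hydrogens by atom environment:
  3 × C: no H
  3 × O: no H
  2 × C: 3 H each → 6
  1 × F: no H
  1 × N: 2 H
  Total hydrogens = 8.
Molecular formula: C5H8FNO3

C5H8FNO3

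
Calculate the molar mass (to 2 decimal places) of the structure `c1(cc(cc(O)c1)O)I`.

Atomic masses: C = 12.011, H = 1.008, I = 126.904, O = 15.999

Molecular formula: C6H5IO2.
M = 6×12.011 + 5×1.008 + 1×126.904 + 2×15.999 = 236.01 g/mol.

236.01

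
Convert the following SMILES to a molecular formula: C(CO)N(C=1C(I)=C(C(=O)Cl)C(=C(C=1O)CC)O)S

Heavy atoms from the SMILES: 11 C, 1 Cl, 1 I, 1 N, 4 O, 1 S.
Implicit hydrogens by atom environment:
  6 × C (aromatic): no H
  3 × C: 2 H each → 6
  3 × O: 1 H each → 3
  1 × C: 3 H
  1 × C: no H
  1 × Cl: no H
  1 × I: no H
  1 × N: no H
  1 × O: no H
  1 × S: 1 H
  Total hydrogens = 13.
Molecular formula: C11H13ClINO4S

C11H13ClINO4S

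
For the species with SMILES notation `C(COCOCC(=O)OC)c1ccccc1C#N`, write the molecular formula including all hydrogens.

C13H15NO4

Heavy atoms from the SMILES: 13 C, 1 N, 4 O.
Implicit hydrogens by atom environment:
  4 × C: 2 H each → 8
  4 × C (aromatic): 1 H each → 4
  4 × O: no H
  2 × C (aromatic): no H
  2 × C: no H
  1 × C: 3 H
  1 × N: no H
  Total hydrogens = 15.
Molecular formula: C13H15NO4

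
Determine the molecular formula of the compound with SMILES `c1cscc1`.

C4H4S

Heavy atoms from the SMILES: 4 C, 1 S.
Implicit hydrogens by atom environment:
  4 × C (aromatic): 1 H each → 4
  1 × S (aromatic): no H
  Total hydrogens = 4.
Molecular formula: C4H4S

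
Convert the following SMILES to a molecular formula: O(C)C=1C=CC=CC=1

C7H8O

Heavy atoms from the SMILES: 7 C, 1 O.
Implicit hydrogens by atom environment:
  5 × C (aromatic): 1 H each → 5
  1 × C: 3 H
  1 × C (aromatic): no H
  1 × O: no H
  Total hydrogens = 8.
Molecular formula: C7H8O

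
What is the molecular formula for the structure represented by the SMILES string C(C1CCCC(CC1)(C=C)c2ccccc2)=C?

C17H22

Heavy atoms from the SMILES: 17 C.
Implicit hydrogens by atom environment:
  7 × C: 2 H each → 14
  5 × C (aromatic): 1 H each → 5
  3 × C: 1 H each → 3
  1 × C: no H
  1 × C (aromatic): no H
  Total hydrogens = 22.
Molecular formula: C17H22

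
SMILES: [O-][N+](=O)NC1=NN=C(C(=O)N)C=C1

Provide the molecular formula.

Heavy atoms from the SMILES: 5 C, 5 N, 3 O.
Implicit hydrogens by atom environment:
  2 × C (aromatic): 1 H each → 2
  2 × C (aromatic): no H
  2 × N (aromatic): no H
  2 × O: no H
  1 × C: no H
  1 × N: 2 H
  1 × N: 1 H
  1 × N (charge +1): no H
  1 × O (charge -1): no H
  Total hydrogens = 5.
Molecular formula: C5H5N5O3

C5H5N5O3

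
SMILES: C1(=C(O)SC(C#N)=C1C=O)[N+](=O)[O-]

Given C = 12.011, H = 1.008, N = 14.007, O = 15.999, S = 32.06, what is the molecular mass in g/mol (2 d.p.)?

Molecular formula: C6H2N2O4S.
M = 6×12.011 + 2×1.008 + 2×14.007 + 4×15.999 + 1×32.06 = 198.15 g/mol.

198.15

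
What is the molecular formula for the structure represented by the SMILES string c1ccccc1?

C6H6

Heavy atoms from the SMILES: 6 C.
Implicit hydrogens by atom environment:
  6 × C (aromatic): 1 H each → 6
  Total hydrogens = 6.
Molecular formula: C6H6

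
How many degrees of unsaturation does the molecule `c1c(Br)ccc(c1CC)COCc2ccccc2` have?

8

Molecular formula from the SMILES: C16H17BrO.
DoU = (2C + 2 + N − H − X)/2 = (2·16 + 2 + 0 − 17 − 1)/2 = 16/2 = 8.
(Structurally: 2 ring(s) + 6 π bond(s) = 8.)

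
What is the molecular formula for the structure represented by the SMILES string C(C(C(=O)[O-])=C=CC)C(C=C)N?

Heavy atoms from the SMILES: 9 C, 1 N, 2 O.
Implicit hydrogens by atom environment:
  3 × C: 1 H each → 3
  3 × C: no H
  2 × C: 2 H each → 4
  1 × C: 3 H
  1 × N: 2 H
  1 × O: no H
  1 × O (charge -1): no H
  Total hydrogens = 12.
Net charge -1.
Molecular formula: C9H12NO2-

C9H12NO2-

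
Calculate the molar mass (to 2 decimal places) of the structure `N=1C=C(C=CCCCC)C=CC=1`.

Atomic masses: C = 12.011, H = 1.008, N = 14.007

161.25

Molecular formula: C11H15N.
M = 11×12.011 + 15×1.008 + 1×14.007 = 161.25 g/mol.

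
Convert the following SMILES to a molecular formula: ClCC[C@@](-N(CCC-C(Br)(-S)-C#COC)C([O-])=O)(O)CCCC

C15H24BrClNO4S-

Heavy atoms from the SMILES: 1 Br, 15 C, 1 Cl, 1 N, 4 O, 1 S.
Implicit hydrogens by atom environment:
  8 × C: 2 H each → 16
  5 × C: no H
  2 × C: 3 H each → 6
  2 × O: no H
  1 × Br: no H
  1 × Cl: no H
  1 × N: no H
  1 × O: 1 H
  1 × O (charge -1): no H
  1 × S: 1 H
  Total hydrogens = 24.
Net charge -1.
Molecular formula: C15H24BrClNO4S-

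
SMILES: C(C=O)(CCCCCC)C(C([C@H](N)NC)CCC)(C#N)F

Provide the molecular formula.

Heavy atoms from the SMILES: 16 C, 1 F, 3 N, 1 O.
Implicit hydrogens by atom environment:
  7 × C: 2 H each → 14
  4 × C: 1 H each → 4
  3 × C: 3 H each → 9
  2 × C: no H
  1 × F: no H
  1 × N: 2 H
  1 × N: 1 H
  1 × N: no H
  1 × O: no H
  Total hydrogens = 30.
Molecular formula: C16H30FN3O

C16H30FN3O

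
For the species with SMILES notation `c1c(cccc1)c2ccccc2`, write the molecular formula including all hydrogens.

Heavy atoms from the SMILES: 12 C.
Implicit hydrogens by atom environment:
  10 × C (aromatic): 1 H each → 10
  2 × C (aromatic): no H
  Total hydrogens = 10.
Molecular formula: C12H10

C12H10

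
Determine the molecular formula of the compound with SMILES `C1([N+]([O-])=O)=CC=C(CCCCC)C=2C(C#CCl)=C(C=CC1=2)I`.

Heavy atoms from the SMILES: 17 C, 1 Cl, 1 I, 1 N, 2 O.
Implicit hydrogens by atom environment:
  6 × C (aromatic): no H
  4 × C: 2 H each → 8
  4 × C (aromatic): 1 H each → 4
  2 × C: no H
  1 × C: 3 H
  1 × Cl: no H
  1 × I: no H
  1 × N (charge +1): no H
  1 × O: no H
  1 × O (charge -1): no H
  Total hydrogens = 15.
Molecular formula: C17H15ClINO2

C17H15ClINO2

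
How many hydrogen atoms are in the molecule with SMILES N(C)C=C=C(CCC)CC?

17

Hydrogens are implicit in SMILES; fill each atom to its normal valence:
  3 × C: 3 H each → 9
  3 × C: 2 H each → 6
  2 × C: no H
  1 × C: 1 H
  1 × N: 1 H
  Total hydrogens = 17.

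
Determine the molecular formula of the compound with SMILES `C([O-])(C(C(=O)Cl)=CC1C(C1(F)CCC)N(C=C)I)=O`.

Heavy atoms from the SMILES: 12 C, 1 Cl, 1 F, 1 I, 1 N, 3 O.
Implicit hydrogens by atom environment:
  4 × C: 1 H each → 4
  4 × C: no H
  3 × C: 2 H each → 6
  2 × O: no H
  1 × C: 3 H
  1 × Cl: no H
  1 × F: no H
  1 × I: no H
  1 × N: no H
  1 × O (charge -1): no H
  Total hydrogens = 13.
Net charge -1.
Molecular formula: C12H13ClFINO3-

C12H13ClFINO3-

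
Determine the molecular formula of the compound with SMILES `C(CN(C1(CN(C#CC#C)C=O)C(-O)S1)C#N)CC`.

Heavy atoms from the SMILES: 13 C, 3 N, 2 O, 1 S.
Implicit hydrogens by atom environment:
  5 × C: no H
  4 × C: 2 H each → 8
  3 × C: 1 H each → 3
  3 × N: no H
  1 × C: 3 H
  1 × O: 1 H
  1 × O: no H
  1 × S: no H
  Total hydrogens = 15.
Molecular formula: C13H15N3O2S

C13H15N3O2S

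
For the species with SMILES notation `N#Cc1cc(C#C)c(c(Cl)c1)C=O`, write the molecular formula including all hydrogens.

C10H4ClNO

Heavy atoms from the SMILES: 10 C, 1 Cl, 1 N, 1 O.
Implicit hydrogens by atom environment:
  4 × C (aromatic): no H
  2 × C (aromatic): 1 H each → 2
  2 × C: 1 H each → 2
  2 × C: no H
  1 × Cl: no H
  1 × N: no H
  1 × O: no H
  Total hydrogens = 4.
Molecular formula: C10H4ClNO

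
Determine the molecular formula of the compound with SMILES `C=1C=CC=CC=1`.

Heavy atoms from the SMILES: 6 C.
Implicit hydrogens by atom environment:
  6 × C (aromatic): 1 H each → 6
  Total hydrogens = 6.
Molecular formula: C6H6

C6H6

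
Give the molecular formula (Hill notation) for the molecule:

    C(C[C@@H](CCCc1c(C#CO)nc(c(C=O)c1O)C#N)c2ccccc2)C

Heavy atoms from the SMILES: 22 C, 2 N, 3 O.
Implicit hydrogens by atom environment:
  6 × C (aromatic): no H
  5 × C: 2 H each → 10
  5 × C (aromatic): 1 H each → 5
  3 × C: no H
  2 × C: 1 H each → 2
  2 × O: 1 H each → 2
  1 × C: 3 H
  1 × N (aromatic): no H
  1 × N: no H
  1 × O: no H
  Total hydrogens = 22.
Molecular formula: C22H22N2O3

C22H22N2O3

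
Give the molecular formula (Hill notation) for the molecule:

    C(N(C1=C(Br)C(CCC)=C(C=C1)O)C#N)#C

Heavy atoms from the SMILES: 1 Br, 12 C, 2 N, 1 O.
Implicit hydrogens by atom environment:
  4 × C (aromatic): no H
  2 × C: 2 H each → 4
  2 × C (aromatic): 1 H each → 2
  2 × C: no H
  2 × N: no H
  1 × Br: no H
  1 × C: 3 H
  1 × C: 1 H
  1 × O: 1 H
  Total hydrogens = 11.
Molecular formula: C12H11BrN2O

C12H11BrN2O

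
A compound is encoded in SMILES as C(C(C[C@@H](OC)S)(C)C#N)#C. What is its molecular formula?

Heavy atoms from the SMILES: 8 C, 1 N, 1 O, 1 S.
Implicit hydrogens by atom environment:
  3 × C: no H
  2 × C: 3 H each → 6
  2 × C: 1 H each → 2
  1 × C: 2 H
  1 × N: no H
  1 × O: no H
  1 × S: 1 H
  Total hydrogens = 11.
Molecular formula: C8H11NOS

C8H11NOS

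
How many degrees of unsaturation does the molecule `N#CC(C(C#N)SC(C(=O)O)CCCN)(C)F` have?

5

Molecular formula from the SMILES: C10H14FN3O2S.
DoU = (2C + 2 + N − H − X)/2 = (2·10 + 2 + 3 − 14 − 1)/2 = 10/2 = 5.
(Structurally: 0 ring(s) + 5 π bond(s) = 5.)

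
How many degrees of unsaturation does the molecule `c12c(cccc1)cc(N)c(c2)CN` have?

7

Molecular formula from the SMILES: C11H12N2.
DoU = (2C + 2 + N − H − X)/2 = (2·11 + 2 + 2 − 12 − 0)/2 = 14/2 = 7.
(Structurally: 2 ring(s) + 5 π bond(s) = 7.)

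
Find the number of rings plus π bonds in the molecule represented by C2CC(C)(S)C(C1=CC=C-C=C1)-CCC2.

Molecular formula from the SMILES: C14H20S.
DoU = (2C + 2 + N − H − X)/2 = (2·14 + 2 + 0 − 20 − 0)/2 = 10/2 = 5.
(Structurally: 2 ring(s) + 3 π bond(s) = 5.)

5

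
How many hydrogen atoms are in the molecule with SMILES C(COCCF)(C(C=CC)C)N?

18

Hydrogens are implicit in SMILES; fill each atom to its normal valence:
  4 × C: 1 H each → 4
  3 × C: 2 H each → 6
  2 × C: 3 H each → 6
  1 × F: no H
  1 × N: 2 H
  1 × O: no H
  Total hydrogens = 18.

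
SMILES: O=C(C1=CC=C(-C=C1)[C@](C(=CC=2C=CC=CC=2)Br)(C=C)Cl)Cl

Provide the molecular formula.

Heavy atoms from the SMILES: 1 Br, 18 C, 2 Cl, 1 O.
Implicit hydrogens by atom environment:
  9 × C (aromatic): 1 H each → 9
  3 × C: no H
  3 × C (aromatic): no H
  2 × C: 1 H each → 2
  2 × Cl: no H
  1 × Br: no H
  1 × C: 2 H
  1 × O: no H
  Total hydrogens = 13.
Molecular formula: C18H13BrCl2O

C18H13BrCl2O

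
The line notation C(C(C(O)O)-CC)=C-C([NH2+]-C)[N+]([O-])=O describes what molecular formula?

C8H17N2O4+

Heavy atoms from the SMILES: 8 C, 2 N, 4 O.
Implicit hydrogens by atom environment:
  5 × C: 1 H each → 5
  2 × C: 3 H each → 6
  2 × O: 1 H each → 2
  1 × C: 2 H
  1 × N (charge +1): 2 H
  1 × N (charge +1): no H
  1 × O: no H
  1 × O (charge -1): no H
  Total hydrogens = 17.
Net charge +1.
Molecular formula: C8H17N2O4+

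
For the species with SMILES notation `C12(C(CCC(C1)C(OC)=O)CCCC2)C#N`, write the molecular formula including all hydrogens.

C13H19NO2

Heavy atoms from the SMILES: 13 C, 1 N, 2 O.
Implicit hydrogens by atom environment:
  7 × C: 2 H each → 14
  3 × C: no H
  2 × C: 1 H each → 2
  2 × O: no H
  1 × C: 3 H
  1 × N: no H
  Total hydrogens = 19.
Molecular formula: C13H19NO2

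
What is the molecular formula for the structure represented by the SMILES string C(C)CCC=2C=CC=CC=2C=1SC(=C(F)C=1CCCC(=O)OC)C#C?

C21H23FO2S

Heavy atoms from the SMILES: 21 C, 1 F, 2 O, 1 S.
Implicit hydrogens by atom environment:
  6 × C: 2 H each → 12
  6 × C (aromatic): no H
  4 × C (aromatic): 1 H each → 4
  2 × C: 3 H each → 6
  2 × C: no H
  2 × O: no H
  1 × C: 1 H
  1 × F: no H
  1 × S (aromatic): no H
  Total hydrogens = 23.
Molecular formula: C21H23FO2S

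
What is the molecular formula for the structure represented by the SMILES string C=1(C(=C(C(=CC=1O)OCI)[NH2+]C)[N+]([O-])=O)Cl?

Heavy atoms from the SMILES: 8 C, 1 Cl, 1 I, 2 N, 4 O.
Implicit hydrogens by atom environment:
  5 × C (aromatic): no H
  2 × O: no H
  1 × C: 3 H
  1 × C: 2 H
  1 × C (aromatic): 1 H
  1 × Cl: no H
  1 × I: no H
  1 × N (charge +1): 2 H
  1 × N (charge +1): no H
  1 × O: 1 H
  1 × O (charge -1): no H
  Total hydrogens = 9.
Net charge +1.
Molecular formula: C8H9ClIN2O4+

C8H9ClIN2O4+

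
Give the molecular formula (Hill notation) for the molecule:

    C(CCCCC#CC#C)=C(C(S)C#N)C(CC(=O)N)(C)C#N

C17H19N3OS

Heavy atoms from the SMILES: 17 C, 3 N, 1 O, 1 S.
Implicit hydrogens by atom environment:
  8 × C: no H
  5 × C: 2 H each → 10
  3 × C: 1 H each → 3
  2 × N: no H
  1 × C: 3 H
  1 × N: 2 H
  1 × O: no H
  1 × S: 1 H
  Total hydrogens = 19.
Molecular formula: C17H19N3OS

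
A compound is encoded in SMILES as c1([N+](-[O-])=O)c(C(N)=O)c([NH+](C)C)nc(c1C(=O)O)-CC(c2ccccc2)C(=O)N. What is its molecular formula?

C18H20N5O6+

Heavy atoms from the SMILES: 18 C, 5 N, 6 O.
Implicit hydrogens by atom environment:
  6 × C (aromatic): no H
  5 × C (aromatic): 1 H each → 5
  4 × O: no H
  3 × C: no H
  2 × C: 3 H each → 6
  2 × N: 2 H each → 4
  1 × C: 2 H
  1 × C: 1 H
  1 × N (charge +1): 1 H
  1 × N (aromatic): no H
  1 × N (charge +1): no H
  1 × O: 1 H
  1 × O (charge -1): no H
  Total hydrogens = 20.
Net charge +1.
Molecular formula: C18H20N5O6+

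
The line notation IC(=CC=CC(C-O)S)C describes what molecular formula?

C7H11IOS

Heavy atoms from the SMILES: 7 C, 1 I, 1 O, 1 S.
Implicit hydrogens by atom environment:
  4 × C: 1 H each → 4
  1 × C: 3 H
  1 × C: 2 H
  1 × C: no H
  1 × I: no H
  1 × O: 1 H
  1 × S: 1 H
  Total hydrogens = 11.
Molecular formula: C7H11IOS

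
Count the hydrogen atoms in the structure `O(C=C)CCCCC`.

Hydrogens are implicit in SMILES; fill each atom to its normal valence:
  5 × C: 2 H each → 10
  1 × C: 3 H
  1 × C: 1 H
  1 × O: no H
  Total hydrogens = 14.

14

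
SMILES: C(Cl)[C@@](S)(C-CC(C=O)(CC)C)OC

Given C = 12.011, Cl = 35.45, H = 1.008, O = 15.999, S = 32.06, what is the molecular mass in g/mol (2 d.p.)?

Molecular formula: C10H19ClO2S.
M = 10×12.011 + 1×35.45 + 19×1.008 + 2×15.999 + 1×32.06 = 238.77 g/mol.

238.77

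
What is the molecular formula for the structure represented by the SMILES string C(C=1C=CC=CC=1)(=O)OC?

C8H8O2

Heavy atoms from the SMILES: 8 C, 2 O.
Implicit hydrogens by atom environment:
  5 × C (aromatic): 1 H each → 5
  2 × O: no H
  1 × C: 3 H
  1 × C (aromatic): no H
  1 × C: no H
  Total hydrogens = 8.
Molecular formula: C8H8O2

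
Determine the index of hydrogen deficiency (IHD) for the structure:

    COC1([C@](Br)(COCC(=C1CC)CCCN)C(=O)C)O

3

Molecular formula from the SMILES: C14H24BrNO4.
DoU = (2C + 2 + N − H − X)/2 = (2·14 + 2 + 1 − 24 − 1)/2 = 6/2 = 3.
(Structurally: 1 ring(s) + 2 π bond(s) = 3.)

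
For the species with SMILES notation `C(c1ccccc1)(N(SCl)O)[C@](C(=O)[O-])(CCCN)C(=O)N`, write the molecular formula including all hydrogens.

Heavy atoms from the SMILES: 13 C, 1 Cl, 3 N, 4 O, 1 S.
Implicit hydrogens by atom environment:
  5 × C (aromatic): 1 H each → 5
  3 × C: 2 H each → 6
  3 × C: no H
  2 × N: 2 H each → 4
  2 × O: no H
  1 × C: 1 H
  1 × C (aromatic): no H
  1 × Cl: no H
  1 × N: no H
  1 × O: 1 H
  1 × O (charge -1): no H
  1 × S: no H
  Total hydrogens = 17.
Net charge -1.
Molecular formula: C13H17ClN3O4S-

C13H17ClN3O4S-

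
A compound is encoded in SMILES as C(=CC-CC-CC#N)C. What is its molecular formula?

Heavy atoms from the SMILES: 8 C, 1 N.
Implicit hydrogens by atom environment:
  4 × C: 2 H each → 8
  2 × C: 1 H each → 2
  1 × C: 3 H
  1 × C: no H
  1 × N: no H
  Total hydrogens = 13.
Molecular formula: C8H13N

C8H13N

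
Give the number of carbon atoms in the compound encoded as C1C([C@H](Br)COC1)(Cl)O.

5

The symbol for carbon appears 5 times in the SMILES. (Cl is a single chlorine, not C + l.)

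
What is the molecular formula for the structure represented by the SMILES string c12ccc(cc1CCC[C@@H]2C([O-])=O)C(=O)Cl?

C12H10ClO3-

Heavy atoms from the SMILES: 12 C, 1 Cl, 3 O.
Implicit hydrogens by atom environment:
  3 × C: 2 H each → 6
  3 × C (aromatic): 1 H each → 3
  3 × C (aromatic): no H
  2 × C: no H
  2 × O: no H
  1 × C: 1 H
  1 × Cl: no H
  1 × O (charge -1): no H
  Total hydrogens = 10.
Net charge -1.
Molecular formula: C12H10ClO3-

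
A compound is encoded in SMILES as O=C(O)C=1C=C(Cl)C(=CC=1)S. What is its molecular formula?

Heavy atoms from the SMILES: 7 C, 1 Cl, 2 O, 1 S.
Implicit hydrogens by atom environment:
  3 × C (aromatic): 1 H each → 3
  3 × C (aromatic): no H
  1 × C: no H
  1 × Cl: no H
  1 × O: 1 H
  1 × O: no H
  1 × S: 1 H
  Total hydrogens = 5.
Molecular formula: C7H5ClO2S

C7H5ClO2S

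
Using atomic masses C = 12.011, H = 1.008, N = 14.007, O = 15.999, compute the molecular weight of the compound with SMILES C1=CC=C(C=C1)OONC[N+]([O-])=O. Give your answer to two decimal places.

184.15

Molecular formula: C7H8N2O4.
M = 7×12.011 + 8×1.008 + 2×14.007 + 4×15.999 = 184.15 g/mol.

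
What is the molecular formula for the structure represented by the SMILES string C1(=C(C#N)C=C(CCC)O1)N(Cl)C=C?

Heavy atoms from the SMILES: 10 C, 1 Cl, 2 N, 1 O.
Implicit hydrogens by atom environment:
  3 × C: 2 H each → 6
  3 × C (aromatic): no H
  2 × N: no H
  1 × C: 3 H
  1 × C (aromatic): 1 H
  1 × C: 1 H
  1 × C: no H
  1 × Cl: no H
  1 × O (aromatic): no H
  Total hydrogens = 11.
Molecular formula: C10H11ClN2O

C10H11ClN2O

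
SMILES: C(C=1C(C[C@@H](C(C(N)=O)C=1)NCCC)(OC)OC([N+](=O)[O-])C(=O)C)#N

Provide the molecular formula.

Heavy atoms from the SMILES: 15 C, 4 N, 6 O.
Implicit hydrogens by atom environment:
  5 × C: no H
  5 × O: no H
  4 × C: 1 H each → 4
  3 × C: 3 H each → 9
  3 × C: 2 H each → 6
  1 × N: 2 H
  1 × N: 1 H
  1 × N: no H
  1 × N (charge +1): no H
  1 × O (charge -1): no H
  Total hydrogens = 22.
Molecular formula: C15H22N4O6

C15H22N4O6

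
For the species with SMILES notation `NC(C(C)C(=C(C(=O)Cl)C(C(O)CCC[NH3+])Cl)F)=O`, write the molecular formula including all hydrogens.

C11H18Cl2FN2O3+

Heavy atoms from the SMILES: 11 C, 2 Cl, 1 F, 2 N, 3 O.
Implicit hydrogens by atom environment:
  4 × C: no H
  3 × C: 2 H each → 6
  3 × C: 1 H each → 3
  2 × Cl: no H
  2 × O: no H
  1 × C: 3 H
  1 × F: no H
  1 × N (charge +1): 3 H
  1 × N: 2 H
  1 × O: 1 H
  Total hydrogens = 18.
Net charge +1.
Molecular formula: C11H18Cl2FN2O3+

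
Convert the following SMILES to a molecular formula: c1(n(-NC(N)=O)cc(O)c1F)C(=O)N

C6H7FN4O3

Heavy atoms from the SMILES: 6 C, 1 F, 4 N, 3 O.
Implicit hydrogens by atom environment:
  3 × C (aromatic): no H
  2 × C: no H
  2 × N: 2 H each → 4
  2 × O: no H
  1 × C (aromatic): 1 H
  1 × F: no H
  1 × N: 1 H
  1 × N (aromatic): no H
  1 × O: 1 H
  Total hydrogens = 7.
Molecular formula: C6H7FN4O3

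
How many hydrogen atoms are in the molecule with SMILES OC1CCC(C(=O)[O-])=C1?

Hydrogens are implicit in SMILES; fill each atom to its normal valence:
  2 × C: 2 H each → 4
  2 × C: 1 H each → 2
  2 × C: no H
  1 × O: 1 H
  1 × O: no H
  1 × O (charge -1): no H
  Total hydrogens = 7.

7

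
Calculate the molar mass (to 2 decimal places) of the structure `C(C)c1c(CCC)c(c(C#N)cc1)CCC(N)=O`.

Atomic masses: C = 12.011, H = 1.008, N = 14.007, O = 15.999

244.34

Molecular formula: C15H20N2O.
M = 15×12.011 + 20×1.008 + 2×14.007 + 1×15.999 = 244.34 g/mol.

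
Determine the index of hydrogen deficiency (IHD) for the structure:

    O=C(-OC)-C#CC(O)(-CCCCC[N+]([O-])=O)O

4

Molecular formula from the SMILES: C10H15NO6.
DoU = (2C + 2 + N − H − X)/2 = (2·10 + 2 + 1 − 15 − 0)/2 = 8/2 = 4.
(Structurally: 0 ring(s) + 4 π bond(s) = 4.)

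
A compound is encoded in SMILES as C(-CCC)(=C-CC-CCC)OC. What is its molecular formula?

Heavy atoms from the SMILES: 11 C, 1 O.
Implicit hydrogens by atom environment:
  6 × C: 2 H each → 12
  3 × C: 3 H each → 9
  1 × C: 1 H
  1 × C: no H
  1 × O: no H
  Total hydrogens = 22.
Molecular formula: C11H22O

C11H22O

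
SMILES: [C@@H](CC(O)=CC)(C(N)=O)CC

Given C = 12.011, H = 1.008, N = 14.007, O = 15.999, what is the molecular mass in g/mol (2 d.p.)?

157.21

Molecular formula: C8H15NO2.
M = 8×12.011 + 15×1.008 + 1×14.007 + 2×15.999 = 157.21 g/mol.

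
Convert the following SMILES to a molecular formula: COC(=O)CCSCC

Heavy atoms from the SMILES: 6 C, 2 O, 1 S.
Implicit hydrogens by atom environment:
  3 × C: 2 H each → 6
  2 × C: 3 H each → 6
  2 × O: no H
  1 × C: no H
  1 × S: no H
  Total hydrogens = 12.
Molecular formula: C6H12O2S

C6H12O2S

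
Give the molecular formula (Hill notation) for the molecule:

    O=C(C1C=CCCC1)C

Heavy atoms from the SMILES: 8 C, 1 O.
Implicit hydrogens by atom environment:
  3 × C: 2 H each → 6
  3 × C: 1 H each → 3
  1 × C: 3 H
  1 × C: no H
  1 × O: no H
  Total hydrogens = 12.
Molecular formula: C8H12O

C8H12O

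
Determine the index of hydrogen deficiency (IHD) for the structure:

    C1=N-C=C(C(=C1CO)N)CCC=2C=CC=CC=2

8

Molecular formula from the SMILES: C14H16N2O.
DoU = (2C + 2 + N − H − X)/2 = (2·14 + 2 + 2 − 16 − 0)/2 = 16/2 = 8.
(Structurally: 2 ring(s) + 6 π bond(s) = 8.)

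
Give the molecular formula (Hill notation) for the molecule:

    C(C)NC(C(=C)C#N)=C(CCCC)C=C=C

C14H20N2

Heavy atoms from the SMILES: 14 C, 2 N.
Implicit hydrogens by atom environment:
  6 × C: 2 H each → 12
  5 × C: no H
  2 × C: 3 H each → 6
  1 × C: 1 H
  1 × N: 1 H
  1 × N: no H
  Total hydrogens = 20.
Molecular formula: C14H20N2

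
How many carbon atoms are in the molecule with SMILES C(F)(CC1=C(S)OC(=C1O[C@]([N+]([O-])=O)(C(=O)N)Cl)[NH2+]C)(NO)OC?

The symbol for carbon appears 10 times in the SMILES. (Cl is a single chlorine, not C + l.)

10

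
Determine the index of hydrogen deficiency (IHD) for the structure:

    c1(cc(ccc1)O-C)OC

4

Molecular formula from the SMILES: C8H10O2.
DoU = (2C + 2 + N − H − X)/2 = (2·8 + 2 + 0 − 10 − 0)/2 = 8/2 = 4.
(Structurally: 1 ring(s) + 3 π bond(s) = 4.)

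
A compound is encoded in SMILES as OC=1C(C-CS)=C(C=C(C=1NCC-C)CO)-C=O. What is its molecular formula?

C13H19NO3S

Heavy atoms from the SMILES: 13 C, 1 N, 3 O, 1 S.
Implicit hydrogens by atom environment:
  5 × C: 2 H each → 10
  5 × C (aromatic): no H
  2 × O: 1 H each → 2
  1 × C: 3 H
  1 × C (aromatic): 1 H
  1 × C: 1 H
  1 × N: 1 H
  1 × O: no H
  1 × S: 1 H
  Total hydrogens = 19.
Molecular formula: C13H19NO3S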